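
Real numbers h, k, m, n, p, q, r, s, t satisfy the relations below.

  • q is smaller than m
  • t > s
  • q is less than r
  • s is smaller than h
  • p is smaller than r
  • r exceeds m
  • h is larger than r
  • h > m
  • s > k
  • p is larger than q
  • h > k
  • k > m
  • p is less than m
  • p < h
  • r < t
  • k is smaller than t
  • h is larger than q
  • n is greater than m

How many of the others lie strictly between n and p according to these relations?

The relations place p below n. An element lies strictly between them when it is forced above p and also forced below n.
Above p: {m, k, r, s, h, t}. Below n: {q, m}.
Intersection: {m} — 1.

1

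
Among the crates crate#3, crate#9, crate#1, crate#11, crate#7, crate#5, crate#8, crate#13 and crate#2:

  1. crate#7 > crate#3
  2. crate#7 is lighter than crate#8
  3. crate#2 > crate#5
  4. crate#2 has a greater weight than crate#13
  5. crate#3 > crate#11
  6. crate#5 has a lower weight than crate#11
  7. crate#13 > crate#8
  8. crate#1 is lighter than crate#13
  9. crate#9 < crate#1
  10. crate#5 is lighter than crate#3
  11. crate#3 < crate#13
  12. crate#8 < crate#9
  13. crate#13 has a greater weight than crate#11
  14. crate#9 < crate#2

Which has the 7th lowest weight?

Piecing the relations together gives one ordering: crate#5 < crate#11 < crate#3 < crate#7 < crate#8 < crate#9 < crate#1 < crate#13 < crate#2.
Counting 7 from the smallest end gives crate#1.

crate#1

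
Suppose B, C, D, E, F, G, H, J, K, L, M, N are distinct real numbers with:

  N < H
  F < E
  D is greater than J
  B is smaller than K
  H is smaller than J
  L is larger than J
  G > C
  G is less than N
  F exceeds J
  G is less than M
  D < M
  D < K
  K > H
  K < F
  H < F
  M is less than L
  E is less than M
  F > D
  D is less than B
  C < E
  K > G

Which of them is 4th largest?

F

Piecing the relations together gives one ordering: C < G < N < H < J < D < B < K < F < E < M < L.
Counting 4 from the largest end gives F.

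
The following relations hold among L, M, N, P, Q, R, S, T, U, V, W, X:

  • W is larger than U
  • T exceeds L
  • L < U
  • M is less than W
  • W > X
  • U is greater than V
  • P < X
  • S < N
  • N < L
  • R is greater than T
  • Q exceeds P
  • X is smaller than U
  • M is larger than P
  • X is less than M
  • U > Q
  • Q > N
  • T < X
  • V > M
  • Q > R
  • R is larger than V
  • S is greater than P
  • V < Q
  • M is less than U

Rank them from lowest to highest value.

P < S < N < L < T < X < M < V < R < Q < U < W

Each adjacent pair is fixed by a given relation: P < S; S < N; N < L; L < T; T < X; X < M; M < V; V < R; R < Q; Q < U; U < W. Chaining them end to end gives the full order.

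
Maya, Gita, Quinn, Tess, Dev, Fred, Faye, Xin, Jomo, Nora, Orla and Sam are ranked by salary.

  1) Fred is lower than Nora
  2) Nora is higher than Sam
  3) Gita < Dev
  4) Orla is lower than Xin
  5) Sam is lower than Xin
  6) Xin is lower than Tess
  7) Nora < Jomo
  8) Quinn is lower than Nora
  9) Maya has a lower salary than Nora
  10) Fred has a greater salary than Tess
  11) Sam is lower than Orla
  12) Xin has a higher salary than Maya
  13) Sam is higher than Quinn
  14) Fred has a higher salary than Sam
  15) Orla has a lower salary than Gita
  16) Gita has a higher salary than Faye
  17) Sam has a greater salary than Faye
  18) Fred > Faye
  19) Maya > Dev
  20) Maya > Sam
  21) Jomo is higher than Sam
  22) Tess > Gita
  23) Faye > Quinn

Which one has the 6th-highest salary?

Maya

Chaining the given pairs: Quinn < Faye < Sam < Orla < Gita < Dev < Maya < Xin < Tess < Fred < Nora < Jomo.
Counting 6 from the largest end gives Maya.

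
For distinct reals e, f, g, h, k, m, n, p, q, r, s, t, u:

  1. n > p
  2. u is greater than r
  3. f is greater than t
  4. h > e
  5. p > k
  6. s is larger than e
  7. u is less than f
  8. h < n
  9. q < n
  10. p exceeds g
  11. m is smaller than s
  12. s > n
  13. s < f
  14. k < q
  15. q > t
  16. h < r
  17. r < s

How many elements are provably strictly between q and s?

Chaining upward from q reaches: n, f.
Chaining downward from s reaches: m, t, k, g, e, h, p, r, n.
Strictly between q and s are those in both lists: n — 1 element.

1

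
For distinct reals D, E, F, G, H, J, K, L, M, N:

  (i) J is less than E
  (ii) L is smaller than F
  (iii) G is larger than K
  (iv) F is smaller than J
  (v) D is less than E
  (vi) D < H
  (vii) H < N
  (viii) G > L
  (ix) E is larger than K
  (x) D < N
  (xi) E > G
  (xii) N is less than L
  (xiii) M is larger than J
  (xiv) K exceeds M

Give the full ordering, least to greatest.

D < H < N < L < F < J < M < K < G < E

Each adjacent pair is fixed by a given relation: D < H; H < N; N < L; L < F; F < J; J < M; M < K; K < G; G < E. Chaining them end to end gives the full order.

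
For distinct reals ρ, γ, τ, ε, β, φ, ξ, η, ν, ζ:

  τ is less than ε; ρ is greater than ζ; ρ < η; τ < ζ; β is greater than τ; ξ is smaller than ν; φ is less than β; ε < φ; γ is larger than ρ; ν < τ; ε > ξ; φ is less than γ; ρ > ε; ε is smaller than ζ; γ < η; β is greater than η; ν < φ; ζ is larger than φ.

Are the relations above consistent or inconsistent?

Every relation is compatible with ξ < ν < τ < ε < φ < ζ < ρ < γ < η < β; the set is consistent.

consistent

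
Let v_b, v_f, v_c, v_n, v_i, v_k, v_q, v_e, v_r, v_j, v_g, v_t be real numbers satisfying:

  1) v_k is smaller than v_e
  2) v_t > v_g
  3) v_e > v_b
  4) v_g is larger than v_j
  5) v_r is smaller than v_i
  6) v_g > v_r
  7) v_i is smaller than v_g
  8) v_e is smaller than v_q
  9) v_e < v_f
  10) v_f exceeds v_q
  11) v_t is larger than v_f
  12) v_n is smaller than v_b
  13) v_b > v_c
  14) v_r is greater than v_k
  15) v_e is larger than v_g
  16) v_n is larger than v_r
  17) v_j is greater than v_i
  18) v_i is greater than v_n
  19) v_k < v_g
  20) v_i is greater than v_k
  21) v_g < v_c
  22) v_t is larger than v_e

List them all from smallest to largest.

v_k < v_r < v_n < v_i < v_j < v_g < v_c < v_b < v_e < v_q < v_f < v_t

The consecutive links are each given: v_k < v_r; v_r < v_n; v_n < v_i; v_i < v_j; v_j < v_g; v_g < v_c; v_c < v_b; v_b < v_e; v_e < v_q; v_q < v_f; v_f < v_t.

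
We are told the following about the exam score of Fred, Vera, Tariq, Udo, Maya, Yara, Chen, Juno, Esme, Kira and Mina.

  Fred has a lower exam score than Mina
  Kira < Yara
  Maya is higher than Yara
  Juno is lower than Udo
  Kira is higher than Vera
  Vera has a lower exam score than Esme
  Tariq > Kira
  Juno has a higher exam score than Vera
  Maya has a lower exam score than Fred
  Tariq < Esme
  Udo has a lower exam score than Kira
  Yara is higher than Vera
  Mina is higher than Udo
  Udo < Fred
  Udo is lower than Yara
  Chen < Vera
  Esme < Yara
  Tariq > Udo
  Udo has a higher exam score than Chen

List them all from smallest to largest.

Each adjacent pair is fixed by a given relation: Chen < Vera; Vera < Juno; Juno < Udo; Udo < Kira; Kira < Tariq; Tariq < Esme; Esme < Yara; Yara < Maya; Maya < Fred; Fred < Mina. Chaining them end to end gives the full order.

Chen < Vera < Juno < Udo < Kira < Tariq < Esme < Yara < Maya < Fred < Mina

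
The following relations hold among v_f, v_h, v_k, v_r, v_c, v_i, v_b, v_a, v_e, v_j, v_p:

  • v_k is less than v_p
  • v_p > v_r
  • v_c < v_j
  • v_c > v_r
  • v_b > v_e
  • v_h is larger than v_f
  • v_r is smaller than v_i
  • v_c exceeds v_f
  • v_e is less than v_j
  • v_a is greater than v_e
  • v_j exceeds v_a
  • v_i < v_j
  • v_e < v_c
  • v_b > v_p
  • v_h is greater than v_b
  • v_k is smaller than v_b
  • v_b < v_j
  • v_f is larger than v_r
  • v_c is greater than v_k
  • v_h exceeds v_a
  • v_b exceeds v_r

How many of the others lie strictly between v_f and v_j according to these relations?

Chaining upward from v_f reaches: v_c, v_h.
Chaining downward from v_j reaches: v_e, v_a, v_r, v_k, v_p, v_c, v_b, v_i.
Strictly between v_f and v_j are those in both lists: v_c — 1 element.

1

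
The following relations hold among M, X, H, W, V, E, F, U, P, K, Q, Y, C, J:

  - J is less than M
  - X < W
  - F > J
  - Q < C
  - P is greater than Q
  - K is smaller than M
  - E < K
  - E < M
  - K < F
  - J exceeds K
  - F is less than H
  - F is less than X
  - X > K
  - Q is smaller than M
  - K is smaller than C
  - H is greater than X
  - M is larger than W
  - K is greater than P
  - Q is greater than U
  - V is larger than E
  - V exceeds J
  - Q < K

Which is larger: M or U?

M

U < Q and Q < P give U < P.
Then P < K extends the chain to K.
Then K < J extends the chain to J.
Then J < F extends the chain to F.
Then F < X extends the chain to X.
Then X < W extends the chain to W.
With W < M: U < Q < P < K < J < F < X < W < M.
So U < M; M is the larger of the two.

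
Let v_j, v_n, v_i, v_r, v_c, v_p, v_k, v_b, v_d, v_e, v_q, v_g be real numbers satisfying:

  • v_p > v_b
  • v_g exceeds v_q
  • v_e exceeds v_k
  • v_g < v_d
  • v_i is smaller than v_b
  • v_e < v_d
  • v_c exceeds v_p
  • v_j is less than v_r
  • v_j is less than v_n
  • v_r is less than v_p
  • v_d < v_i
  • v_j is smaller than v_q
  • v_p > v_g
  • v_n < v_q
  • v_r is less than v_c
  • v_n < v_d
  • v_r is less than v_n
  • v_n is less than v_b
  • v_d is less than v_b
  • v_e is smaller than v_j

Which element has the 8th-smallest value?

Piecing the relations together gives one ordering: v_k < v_e < v_j < v_r < v_n < v_q < v_g < v_d < v_i < v_b < v_p < v_c.
The 8th smallest is v_d.

v_d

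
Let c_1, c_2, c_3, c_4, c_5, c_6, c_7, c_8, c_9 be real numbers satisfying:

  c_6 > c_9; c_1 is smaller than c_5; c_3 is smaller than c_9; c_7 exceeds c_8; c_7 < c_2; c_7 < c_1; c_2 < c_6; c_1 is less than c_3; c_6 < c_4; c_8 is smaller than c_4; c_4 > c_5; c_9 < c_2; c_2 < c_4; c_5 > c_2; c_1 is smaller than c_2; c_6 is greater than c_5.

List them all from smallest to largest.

Each adjacent pair is fixed by a given relation: c_8 < c_7; c_7 < c_1; c_1 < c_3; c_3 < c_9; c_9 < c_2; c_2 < c_5; c_5 < c_6; c_6 < c_4. Chaining them end to end gives the full order.

c_8 < c_7 < c_1 < c_3 < c_9 < c_2 < c_5 < c_6 < c_4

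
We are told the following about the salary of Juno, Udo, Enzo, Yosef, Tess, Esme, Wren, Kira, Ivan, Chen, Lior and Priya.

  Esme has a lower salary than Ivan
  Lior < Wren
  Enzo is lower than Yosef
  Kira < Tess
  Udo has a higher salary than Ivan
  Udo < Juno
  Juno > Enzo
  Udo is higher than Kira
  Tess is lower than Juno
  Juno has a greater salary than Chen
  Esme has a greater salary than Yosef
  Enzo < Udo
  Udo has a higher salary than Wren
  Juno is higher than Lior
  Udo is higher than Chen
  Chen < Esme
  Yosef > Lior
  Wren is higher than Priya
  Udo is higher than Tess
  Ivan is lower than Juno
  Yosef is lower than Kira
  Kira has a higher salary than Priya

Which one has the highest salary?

Chaining downward from Juno: directly below it, Lior, Enzo, Chen, Tess, Ivan, Udo; then Wren, Kira, Esme; then Priya, Yosef.
That covers every other element, and nothing is given above Juno, so Juno is the highest salary.

Juno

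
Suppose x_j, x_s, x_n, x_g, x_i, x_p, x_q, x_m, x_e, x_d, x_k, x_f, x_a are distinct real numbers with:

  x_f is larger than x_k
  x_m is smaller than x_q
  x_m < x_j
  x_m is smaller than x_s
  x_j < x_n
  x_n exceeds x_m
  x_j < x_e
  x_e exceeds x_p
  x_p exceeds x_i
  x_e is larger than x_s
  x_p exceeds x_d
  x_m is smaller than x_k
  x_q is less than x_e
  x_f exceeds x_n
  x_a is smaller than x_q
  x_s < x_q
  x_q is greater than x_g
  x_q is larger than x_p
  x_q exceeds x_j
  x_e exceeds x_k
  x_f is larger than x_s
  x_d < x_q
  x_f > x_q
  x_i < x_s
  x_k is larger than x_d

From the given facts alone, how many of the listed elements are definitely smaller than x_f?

The elements the relations force below x_f are x_m, x_d, x_j, x_a, x_i, x_s, x_p, x_g, x_k, x_n, x_q — no chain reaches any other.
That is 11.

11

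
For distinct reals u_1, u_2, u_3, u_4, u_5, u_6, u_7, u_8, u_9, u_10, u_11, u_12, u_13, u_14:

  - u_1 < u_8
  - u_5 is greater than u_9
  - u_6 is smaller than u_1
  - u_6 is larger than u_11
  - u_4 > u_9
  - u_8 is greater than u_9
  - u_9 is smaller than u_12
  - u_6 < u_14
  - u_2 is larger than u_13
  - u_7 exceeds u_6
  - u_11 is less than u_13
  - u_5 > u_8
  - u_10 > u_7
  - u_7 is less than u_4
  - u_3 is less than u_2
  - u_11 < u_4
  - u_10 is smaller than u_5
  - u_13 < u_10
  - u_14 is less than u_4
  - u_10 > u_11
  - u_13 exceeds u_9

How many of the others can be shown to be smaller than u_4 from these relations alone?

5

From u_4 the given relations immediately reach u_9, u_11, u_14, u_7.
From those, u_6 — 5 in total.
Nothing else is reachable below u_4; 5 in all.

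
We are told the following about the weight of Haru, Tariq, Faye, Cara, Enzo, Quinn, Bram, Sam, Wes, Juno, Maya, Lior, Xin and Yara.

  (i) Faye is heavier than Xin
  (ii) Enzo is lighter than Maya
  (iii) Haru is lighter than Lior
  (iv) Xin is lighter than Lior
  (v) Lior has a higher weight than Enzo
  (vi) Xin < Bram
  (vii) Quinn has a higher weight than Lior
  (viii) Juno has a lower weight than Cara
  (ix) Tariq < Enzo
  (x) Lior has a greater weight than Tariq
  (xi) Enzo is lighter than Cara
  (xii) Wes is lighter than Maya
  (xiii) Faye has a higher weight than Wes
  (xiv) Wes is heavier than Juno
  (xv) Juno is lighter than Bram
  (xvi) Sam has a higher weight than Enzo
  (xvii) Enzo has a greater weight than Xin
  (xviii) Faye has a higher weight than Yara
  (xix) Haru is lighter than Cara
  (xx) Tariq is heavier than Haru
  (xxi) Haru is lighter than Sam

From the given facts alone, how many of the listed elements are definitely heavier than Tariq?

The elements the relations force above Tariq are Enzo, Lior, Cara, Maya, Quinn, Sam — no chain reaches any other.
That is 6.

6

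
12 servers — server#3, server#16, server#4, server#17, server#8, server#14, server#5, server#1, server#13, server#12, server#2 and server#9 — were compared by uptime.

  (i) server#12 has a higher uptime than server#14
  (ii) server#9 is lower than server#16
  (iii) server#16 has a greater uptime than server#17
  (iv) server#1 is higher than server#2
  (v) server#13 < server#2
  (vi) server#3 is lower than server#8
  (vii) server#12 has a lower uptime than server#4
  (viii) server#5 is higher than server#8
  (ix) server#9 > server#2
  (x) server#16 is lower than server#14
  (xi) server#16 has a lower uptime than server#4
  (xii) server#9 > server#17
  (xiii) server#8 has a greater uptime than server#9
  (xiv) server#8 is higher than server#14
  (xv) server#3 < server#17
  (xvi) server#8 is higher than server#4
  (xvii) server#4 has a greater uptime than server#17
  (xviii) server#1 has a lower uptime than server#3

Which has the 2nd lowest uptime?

Chaining the given pairs: server#13 < server#2 < server#1 < server#3 < server#17 < server#9 < server#16 < server#14 < server#12 < server#4 < server#8 < server#5.
Counting 2 from the smallest end gives server#2.

server#2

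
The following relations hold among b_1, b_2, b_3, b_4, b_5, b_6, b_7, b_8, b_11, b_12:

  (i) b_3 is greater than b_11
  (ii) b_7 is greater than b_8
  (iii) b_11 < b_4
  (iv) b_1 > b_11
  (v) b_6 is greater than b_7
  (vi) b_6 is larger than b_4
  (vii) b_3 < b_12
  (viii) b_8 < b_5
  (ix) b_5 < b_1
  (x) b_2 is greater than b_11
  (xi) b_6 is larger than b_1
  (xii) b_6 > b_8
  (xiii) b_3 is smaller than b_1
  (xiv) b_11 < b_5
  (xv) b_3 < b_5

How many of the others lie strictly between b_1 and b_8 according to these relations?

1

Chaining upward from b_8 reaches: b_5, b_7, b_6.
Chaining downward from b_1 reaches: b_11, b_3, b_5.
Strictly between b_8 and b_1 are those in both lists: b_5 — 1 element.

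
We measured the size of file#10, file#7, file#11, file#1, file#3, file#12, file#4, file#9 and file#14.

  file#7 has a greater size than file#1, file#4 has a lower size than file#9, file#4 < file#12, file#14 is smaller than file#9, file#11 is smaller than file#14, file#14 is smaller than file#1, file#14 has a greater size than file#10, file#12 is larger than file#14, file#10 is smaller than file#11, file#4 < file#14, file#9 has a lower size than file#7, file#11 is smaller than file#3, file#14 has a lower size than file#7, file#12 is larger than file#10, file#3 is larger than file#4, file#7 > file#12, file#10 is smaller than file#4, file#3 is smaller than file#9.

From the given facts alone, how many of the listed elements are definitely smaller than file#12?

From file#12 the given relations immediately reach file#10, file#4, file#14.
From those, file#11 — 4 in total.
No other element is forced below file#12 by the given relations, so the count is 4.

4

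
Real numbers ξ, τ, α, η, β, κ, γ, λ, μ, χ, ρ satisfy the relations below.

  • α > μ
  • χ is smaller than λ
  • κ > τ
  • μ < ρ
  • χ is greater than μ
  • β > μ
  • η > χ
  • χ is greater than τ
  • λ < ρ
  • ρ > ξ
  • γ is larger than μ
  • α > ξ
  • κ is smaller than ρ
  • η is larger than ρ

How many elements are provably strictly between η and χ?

2

The relations place χ below η. An element lies strictly between them when it is forced above χ and also forced below η.
Above χ: {λ, ρ}. Below η: {μ, τ, ξ, κ, λ, ρ}.
Intersection: {λ, ρ} — 2.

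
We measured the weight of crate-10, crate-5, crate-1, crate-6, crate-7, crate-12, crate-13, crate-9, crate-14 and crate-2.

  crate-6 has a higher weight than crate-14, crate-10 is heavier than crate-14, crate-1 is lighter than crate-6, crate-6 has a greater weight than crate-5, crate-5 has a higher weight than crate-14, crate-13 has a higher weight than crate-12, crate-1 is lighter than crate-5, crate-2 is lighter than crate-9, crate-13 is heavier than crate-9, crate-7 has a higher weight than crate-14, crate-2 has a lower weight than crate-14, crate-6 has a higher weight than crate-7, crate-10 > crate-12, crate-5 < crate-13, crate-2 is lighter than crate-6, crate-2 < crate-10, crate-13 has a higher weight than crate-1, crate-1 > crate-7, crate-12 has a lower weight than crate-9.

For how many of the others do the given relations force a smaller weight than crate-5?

4

From crate-5 the given relations immediately reach crate-14, crate-1.
From those, crate-2, crate-7 — 4 in total.
No other element is forced below crate-5 by the given relations, so the count is 4.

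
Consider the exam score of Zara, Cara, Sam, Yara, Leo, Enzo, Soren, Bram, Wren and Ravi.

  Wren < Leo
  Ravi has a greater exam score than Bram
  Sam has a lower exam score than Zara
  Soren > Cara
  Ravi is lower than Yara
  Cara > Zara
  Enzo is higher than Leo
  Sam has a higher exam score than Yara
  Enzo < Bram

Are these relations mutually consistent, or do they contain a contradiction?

The single ordering Wren < Leo < Enzo < Bram < Ravi < Yara < Sam < Zara < Cara < Soren satisfies every listed relation, so no contradiction arises.

consistent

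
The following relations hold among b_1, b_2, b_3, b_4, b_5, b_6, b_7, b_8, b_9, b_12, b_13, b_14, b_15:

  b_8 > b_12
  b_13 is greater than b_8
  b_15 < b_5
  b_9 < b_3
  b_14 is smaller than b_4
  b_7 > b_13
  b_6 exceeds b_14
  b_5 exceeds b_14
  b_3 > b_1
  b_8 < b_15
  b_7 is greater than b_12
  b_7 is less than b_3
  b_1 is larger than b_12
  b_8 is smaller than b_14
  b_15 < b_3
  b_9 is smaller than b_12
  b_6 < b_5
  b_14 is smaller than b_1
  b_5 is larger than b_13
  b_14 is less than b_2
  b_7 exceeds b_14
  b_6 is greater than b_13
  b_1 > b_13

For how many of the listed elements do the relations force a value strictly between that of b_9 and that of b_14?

Chaining upward from b_9 reaches: b_12, b_8, b_13, b_7, b_6, b_1, b_15, b_4, b_5, b_3, b_2.
Chaining downward from b_14 reaches: b_12, b_8.
Strictly between b_9 and b_14 are those in both lists: b_12, b_8 — 2 elements.

2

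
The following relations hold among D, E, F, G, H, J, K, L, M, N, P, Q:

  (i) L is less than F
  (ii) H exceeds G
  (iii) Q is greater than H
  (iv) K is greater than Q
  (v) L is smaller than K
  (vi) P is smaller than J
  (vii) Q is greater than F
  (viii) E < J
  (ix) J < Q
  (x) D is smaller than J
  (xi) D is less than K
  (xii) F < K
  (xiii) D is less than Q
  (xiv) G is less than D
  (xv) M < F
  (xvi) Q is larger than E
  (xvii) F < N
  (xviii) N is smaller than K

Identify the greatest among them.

Chaining downward from K: directly below it, L, D, F, N, Q; then G, M, E, H, J; then P.
That covers every other element, and nothing is given above K, so K is the greatest.

K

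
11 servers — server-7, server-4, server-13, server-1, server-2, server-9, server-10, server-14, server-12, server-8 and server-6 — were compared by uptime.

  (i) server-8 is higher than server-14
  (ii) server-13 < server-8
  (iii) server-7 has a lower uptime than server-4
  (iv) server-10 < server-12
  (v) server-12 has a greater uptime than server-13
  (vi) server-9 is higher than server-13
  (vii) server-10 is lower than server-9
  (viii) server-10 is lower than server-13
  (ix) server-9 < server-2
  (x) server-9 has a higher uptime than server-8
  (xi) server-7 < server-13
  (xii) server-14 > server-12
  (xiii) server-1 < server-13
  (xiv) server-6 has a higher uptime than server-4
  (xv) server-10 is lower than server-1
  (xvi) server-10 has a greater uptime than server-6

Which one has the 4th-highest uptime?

The consecutive relations fix a unique order: server-7 < server-4 < server-6 < server-10 < server-1 < server-13 < server-12 < server-14 < server-8 < server-9 < server-2.
Counting 4 from the largest end gives server-14.

server-14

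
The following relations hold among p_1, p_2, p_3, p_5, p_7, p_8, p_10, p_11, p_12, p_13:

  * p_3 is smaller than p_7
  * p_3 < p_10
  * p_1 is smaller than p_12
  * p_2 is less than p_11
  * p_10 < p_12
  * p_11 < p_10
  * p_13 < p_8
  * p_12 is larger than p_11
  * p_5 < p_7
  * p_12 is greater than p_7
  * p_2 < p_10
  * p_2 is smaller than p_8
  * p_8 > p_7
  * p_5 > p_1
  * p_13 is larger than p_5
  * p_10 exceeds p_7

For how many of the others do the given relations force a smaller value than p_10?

6

The elements the relations force below p_10 are p_1, p_5, p_3, p_2, p_7, p_11 — no chain reaches any other.
That is 6.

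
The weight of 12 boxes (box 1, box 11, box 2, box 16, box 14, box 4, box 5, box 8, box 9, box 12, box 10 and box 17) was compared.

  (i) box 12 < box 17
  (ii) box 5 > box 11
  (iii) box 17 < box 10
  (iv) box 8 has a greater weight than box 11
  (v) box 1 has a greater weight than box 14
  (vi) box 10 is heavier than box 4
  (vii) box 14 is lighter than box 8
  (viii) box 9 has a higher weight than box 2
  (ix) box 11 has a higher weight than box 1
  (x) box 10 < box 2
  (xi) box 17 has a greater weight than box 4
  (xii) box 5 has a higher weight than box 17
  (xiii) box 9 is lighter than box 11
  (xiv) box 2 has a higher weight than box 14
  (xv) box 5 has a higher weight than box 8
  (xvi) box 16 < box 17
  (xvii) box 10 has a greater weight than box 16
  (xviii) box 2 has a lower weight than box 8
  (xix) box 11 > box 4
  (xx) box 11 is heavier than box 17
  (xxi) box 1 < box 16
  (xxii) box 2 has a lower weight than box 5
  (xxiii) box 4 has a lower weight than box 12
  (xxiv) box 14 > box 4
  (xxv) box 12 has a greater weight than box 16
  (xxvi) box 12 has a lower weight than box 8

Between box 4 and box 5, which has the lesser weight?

box 4

box 4 < box 14 and box 14 < box 1 give box 4 < box 1.
With box 1 < box 16: box 4 < box 14 < box 1 < box 16.
With box 16 < box 12: box 4 < box 14 < box 1 < box 16 < box 12.
Then box 12 < box 17 extends the chain to box 17.
Then box 17 < box 10 extends the chain to box 10.
With box 10 < box 2: box 4 < box 14 < box 1 < box 16 < box 12 < box 17 < box 10 < box 2.
Then box 2 < box 9 extends the chain to box 9.
Then box 9 < box 11 extends the chain to box 11.
Then box 11 < box 8 extends the chain to box 8.
With box 8 < box 5: box 4 < box 14 < box 1 < box 16 < box 12 < box 17 < box 10 < box 2 < box 9 < box 11 < box 8 < box 5.
So box 4 < box 5; box 4 is the lighter of the two.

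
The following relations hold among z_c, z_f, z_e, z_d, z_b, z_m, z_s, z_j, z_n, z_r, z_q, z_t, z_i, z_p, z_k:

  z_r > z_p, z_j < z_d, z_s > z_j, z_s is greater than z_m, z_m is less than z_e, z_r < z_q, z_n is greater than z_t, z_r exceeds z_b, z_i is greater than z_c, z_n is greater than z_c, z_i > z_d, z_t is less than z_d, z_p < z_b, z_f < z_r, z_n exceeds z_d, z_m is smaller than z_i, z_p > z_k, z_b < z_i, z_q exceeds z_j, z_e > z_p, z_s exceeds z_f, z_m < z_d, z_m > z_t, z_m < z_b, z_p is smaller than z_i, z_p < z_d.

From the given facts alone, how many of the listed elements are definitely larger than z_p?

Directly above z_p: z_b, z_d, z_e, z_r, z_i.
One step further: z_n, z_q (7 so far).
No other element is forced above z_p by the given relations, so the count is 7.

7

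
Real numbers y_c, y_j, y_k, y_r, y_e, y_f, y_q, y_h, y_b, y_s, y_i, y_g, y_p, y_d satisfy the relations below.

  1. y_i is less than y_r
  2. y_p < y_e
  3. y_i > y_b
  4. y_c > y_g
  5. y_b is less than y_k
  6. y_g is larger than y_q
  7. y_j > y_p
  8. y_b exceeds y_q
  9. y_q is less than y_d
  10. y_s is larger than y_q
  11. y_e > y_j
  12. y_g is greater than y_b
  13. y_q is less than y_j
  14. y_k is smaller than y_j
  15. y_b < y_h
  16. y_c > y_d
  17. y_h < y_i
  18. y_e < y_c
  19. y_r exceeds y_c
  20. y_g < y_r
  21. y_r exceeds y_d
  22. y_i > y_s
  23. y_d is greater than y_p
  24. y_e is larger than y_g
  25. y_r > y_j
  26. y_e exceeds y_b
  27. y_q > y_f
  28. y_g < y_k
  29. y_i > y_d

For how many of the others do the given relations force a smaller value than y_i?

7

Directly below y_i: y_b, y_h, y_s, y_d.
One step further: y_q, y_p (6 so far).
One step further: y_f (7 so far).
No other element is forced below y_i by the given relations, so the count is 7.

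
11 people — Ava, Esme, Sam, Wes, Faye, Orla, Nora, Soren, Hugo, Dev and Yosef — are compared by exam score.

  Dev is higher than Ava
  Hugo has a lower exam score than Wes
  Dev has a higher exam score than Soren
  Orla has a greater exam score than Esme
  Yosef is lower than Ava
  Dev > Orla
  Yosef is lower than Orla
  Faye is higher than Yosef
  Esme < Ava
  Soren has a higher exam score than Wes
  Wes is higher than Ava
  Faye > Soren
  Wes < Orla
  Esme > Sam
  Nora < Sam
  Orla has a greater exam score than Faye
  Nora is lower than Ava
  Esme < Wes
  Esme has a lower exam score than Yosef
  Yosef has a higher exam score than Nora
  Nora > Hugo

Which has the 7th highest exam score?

The consecutive relations fix a unique order: Hugo < Nora < Sam < Esme < Yosef < Ava < Wes < Soren < Faye < Orla < Dev.
Counting 7 from the largest end gives Yosef.

Yosef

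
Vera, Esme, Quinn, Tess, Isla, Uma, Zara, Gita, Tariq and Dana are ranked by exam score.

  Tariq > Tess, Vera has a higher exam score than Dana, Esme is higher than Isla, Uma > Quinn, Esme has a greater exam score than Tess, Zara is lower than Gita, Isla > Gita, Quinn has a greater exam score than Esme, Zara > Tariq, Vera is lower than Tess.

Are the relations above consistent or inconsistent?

consistent

The single ordering Dana < Vera < Tess < Tariq < Zara < Gita < Isla < Esme < Quinn < Uma satisfies every listed relation, so no contradiction arises.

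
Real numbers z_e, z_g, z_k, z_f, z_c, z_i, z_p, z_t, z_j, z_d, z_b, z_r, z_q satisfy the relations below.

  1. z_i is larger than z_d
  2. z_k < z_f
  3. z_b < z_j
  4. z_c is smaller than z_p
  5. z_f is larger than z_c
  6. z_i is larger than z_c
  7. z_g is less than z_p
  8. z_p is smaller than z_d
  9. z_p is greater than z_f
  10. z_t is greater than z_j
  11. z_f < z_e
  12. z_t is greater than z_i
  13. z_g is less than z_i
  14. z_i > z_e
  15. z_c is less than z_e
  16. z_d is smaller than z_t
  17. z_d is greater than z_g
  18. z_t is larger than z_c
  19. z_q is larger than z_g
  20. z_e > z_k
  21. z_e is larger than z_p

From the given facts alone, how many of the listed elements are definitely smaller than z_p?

4

The elements the relations force below z_p are z_c, z_g, z_k, z_f — no chain reaches any other.
That is 4.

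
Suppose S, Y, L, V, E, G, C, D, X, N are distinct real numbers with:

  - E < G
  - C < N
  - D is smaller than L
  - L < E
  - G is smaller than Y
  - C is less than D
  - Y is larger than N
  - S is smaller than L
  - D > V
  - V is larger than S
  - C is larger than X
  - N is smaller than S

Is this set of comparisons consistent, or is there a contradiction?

The single ordering X < C < N < S < V < D < L < E < G < Y satisfies every listed relation, so no contradiction arises.

consistent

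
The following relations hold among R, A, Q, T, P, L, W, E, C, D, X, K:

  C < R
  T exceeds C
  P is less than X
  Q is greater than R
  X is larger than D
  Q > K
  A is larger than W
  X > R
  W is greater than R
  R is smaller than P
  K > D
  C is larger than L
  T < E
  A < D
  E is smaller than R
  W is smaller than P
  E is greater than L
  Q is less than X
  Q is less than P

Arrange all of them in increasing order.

Each adjacent pair is fixed by a given relation: L < C; C < T; T < E; E < R; R < W; W < A; A < D; D < K; K < Q; Q < P; P < X. Chaining them end to end gives the full order.

L < C < T < E < R < W < A < D < K < Q < P < X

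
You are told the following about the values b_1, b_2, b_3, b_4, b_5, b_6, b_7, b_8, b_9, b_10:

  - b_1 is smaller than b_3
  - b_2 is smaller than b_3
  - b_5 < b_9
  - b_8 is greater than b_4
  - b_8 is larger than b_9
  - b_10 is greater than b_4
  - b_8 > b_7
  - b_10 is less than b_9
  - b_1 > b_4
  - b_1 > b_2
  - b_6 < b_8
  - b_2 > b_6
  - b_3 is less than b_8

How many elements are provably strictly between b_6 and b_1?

1

Chaining upward from b_6 reaches: b_2, b_3, b_8.
Chaining downward from b_1 reaches: b_4, b_2.
Strictly between b_6 and b_1 are those in both lists: b_2 — 1 element.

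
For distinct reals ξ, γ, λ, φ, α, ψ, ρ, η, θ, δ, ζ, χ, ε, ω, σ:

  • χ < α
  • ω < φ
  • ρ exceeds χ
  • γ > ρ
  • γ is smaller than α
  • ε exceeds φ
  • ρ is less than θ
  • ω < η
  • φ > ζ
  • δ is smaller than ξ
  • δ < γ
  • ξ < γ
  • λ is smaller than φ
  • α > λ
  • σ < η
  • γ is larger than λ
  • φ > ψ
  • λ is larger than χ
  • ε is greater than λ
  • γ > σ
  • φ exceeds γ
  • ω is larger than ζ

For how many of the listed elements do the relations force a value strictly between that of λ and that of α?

Chaining upward from λ reaches: γ, φ, ε.
Chaining downward from α reaches: δ, χ, ρ, σ, ξ, γ.
Strictly between λ and α are those in both lists: γ — 1 element.

1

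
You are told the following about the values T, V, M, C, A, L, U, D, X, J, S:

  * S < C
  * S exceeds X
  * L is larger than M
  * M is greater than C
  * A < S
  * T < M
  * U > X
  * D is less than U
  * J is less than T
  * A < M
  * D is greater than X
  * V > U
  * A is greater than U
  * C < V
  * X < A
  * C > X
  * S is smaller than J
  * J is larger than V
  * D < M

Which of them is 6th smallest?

Chaining the given pairs: X < D < U < A < S < C < V < J < T < M < L.
Counting 6 from the smallest end gives C.

C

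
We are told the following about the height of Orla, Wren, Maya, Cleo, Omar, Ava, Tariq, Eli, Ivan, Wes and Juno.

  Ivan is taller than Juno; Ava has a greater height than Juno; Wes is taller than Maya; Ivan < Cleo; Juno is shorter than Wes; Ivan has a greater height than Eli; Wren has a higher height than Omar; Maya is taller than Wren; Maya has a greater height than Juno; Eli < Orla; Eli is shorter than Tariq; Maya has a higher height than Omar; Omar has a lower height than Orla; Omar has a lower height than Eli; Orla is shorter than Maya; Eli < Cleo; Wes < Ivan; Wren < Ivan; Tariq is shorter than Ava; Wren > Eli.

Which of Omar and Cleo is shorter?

Omar

Omar < Orla < Maya < Wes < Ivan < Cleo, by transitivity through Orla, Maya, Wes, Ivan.
So Omar < Cleo; Omar is the shorter of the two.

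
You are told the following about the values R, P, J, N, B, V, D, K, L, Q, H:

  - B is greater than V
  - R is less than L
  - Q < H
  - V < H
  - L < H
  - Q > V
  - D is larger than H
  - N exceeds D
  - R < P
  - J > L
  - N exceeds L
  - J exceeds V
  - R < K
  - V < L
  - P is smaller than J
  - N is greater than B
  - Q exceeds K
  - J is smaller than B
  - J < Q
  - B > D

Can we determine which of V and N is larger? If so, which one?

V < L and L < J give V < J.
Then J < Q extends the chain to Q.
Then Q < H extends the chain to H.
Then H < D extends the chain to D.
Then D < B extends the chain to B.
With B < N: V < L < J < Q < H < D < B < N.
So N is larger.

N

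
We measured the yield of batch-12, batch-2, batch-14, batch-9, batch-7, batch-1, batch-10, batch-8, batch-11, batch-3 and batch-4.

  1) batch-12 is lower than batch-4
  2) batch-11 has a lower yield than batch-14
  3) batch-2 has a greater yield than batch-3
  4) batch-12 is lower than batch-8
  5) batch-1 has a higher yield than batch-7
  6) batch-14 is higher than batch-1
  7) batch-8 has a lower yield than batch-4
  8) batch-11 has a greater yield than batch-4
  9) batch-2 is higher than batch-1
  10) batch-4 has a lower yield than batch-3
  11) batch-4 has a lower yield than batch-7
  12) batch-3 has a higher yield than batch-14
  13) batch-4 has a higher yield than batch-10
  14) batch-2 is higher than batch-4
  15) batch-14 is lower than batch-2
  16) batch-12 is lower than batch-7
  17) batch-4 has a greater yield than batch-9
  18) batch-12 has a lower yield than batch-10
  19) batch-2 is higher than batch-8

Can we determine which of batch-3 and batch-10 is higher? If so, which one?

batch-10 < batch-4 and batch-4 < batch-7 give batch-10 < batch-7.
Then batch-7 < batch-1 extends the chain to batch-1.
Then batch-1 < batch-14 extends the chain to batch-14.
With batch-14 < batch-3: batch-10 < batch-4 < batch-7 < batch-1 < batch-14 < batch-3.
So batch-3 is higher.

batch-3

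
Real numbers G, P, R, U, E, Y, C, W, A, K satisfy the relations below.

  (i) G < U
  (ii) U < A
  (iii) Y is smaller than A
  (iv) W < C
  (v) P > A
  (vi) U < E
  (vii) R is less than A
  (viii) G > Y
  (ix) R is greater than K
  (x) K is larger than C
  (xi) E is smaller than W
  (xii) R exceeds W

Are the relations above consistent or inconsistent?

Every relation is compatible with Y < G < U < E < W < C < K < R < A < P; the set is consistent.

consistent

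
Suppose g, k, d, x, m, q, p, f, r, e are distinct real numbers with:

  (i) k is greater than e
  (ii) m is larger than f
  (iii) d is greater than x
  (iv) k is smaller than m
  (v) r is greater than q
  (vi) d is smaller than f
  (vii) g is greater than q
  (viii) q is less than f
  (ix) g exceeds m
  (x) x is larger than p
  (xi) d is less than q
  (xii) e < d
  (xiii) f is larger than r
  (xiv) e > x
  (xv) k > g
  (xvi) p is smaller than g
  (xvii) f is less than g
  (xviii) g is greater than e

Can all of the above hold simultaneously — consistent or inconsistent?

inconsistent

Chaining the given relations yields g < k < m, so g < m. But one relation states m < g. These cannot both hold.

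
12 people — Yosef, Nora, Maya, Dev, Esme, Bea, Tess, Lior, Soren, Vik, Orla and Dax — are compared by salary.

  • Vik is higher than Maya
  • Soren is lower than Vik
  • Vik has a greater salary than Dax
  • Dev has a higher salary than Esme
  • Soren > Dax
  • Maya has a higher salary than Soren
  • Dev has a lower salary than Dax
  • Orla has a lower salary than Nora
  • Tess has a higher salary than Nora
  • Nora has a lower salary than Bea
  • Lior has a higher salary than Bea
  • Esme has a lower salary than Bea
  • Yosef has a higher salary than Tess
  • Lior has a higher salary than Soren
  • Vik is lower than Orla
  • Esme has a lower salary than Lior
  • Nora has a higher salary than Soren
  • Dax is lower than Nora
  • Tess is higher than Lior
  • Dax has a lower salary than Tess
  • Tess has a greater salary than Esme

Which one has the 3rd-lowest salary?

Chaining the given pairs: Esme < Dev < Dax < Soren < Maya < Vik < Orla < Nora < Bea < Lior < Tess < Yosef.
The 3rd smallest is Dax.

Dax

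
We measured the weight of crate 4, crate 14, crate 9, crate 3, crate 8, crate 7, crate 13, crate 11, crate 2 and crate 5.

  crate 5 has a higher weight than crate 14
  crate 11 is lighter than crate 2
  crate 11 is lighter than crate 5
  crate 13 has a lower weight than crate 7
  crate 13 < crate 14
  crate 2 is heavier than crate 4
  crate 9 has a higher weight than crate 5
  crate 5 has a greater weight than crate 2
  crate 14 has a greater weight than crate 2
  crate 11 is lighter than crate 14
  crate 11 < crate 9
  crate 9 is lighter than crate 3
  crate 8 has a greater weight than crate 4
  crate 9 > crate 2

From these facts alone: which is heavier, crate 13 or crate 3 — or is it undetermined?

crate 3

crate 13 < crate 14 and crate 14 < crate 5 give crate 13 < crate 5.
With crate 5 < crate 9: crate 13 < crate 14 < crate 5 < crate 9.
Then crate 9 < crate 3 extends the chain to crate 3.
So crate 3 is heavier.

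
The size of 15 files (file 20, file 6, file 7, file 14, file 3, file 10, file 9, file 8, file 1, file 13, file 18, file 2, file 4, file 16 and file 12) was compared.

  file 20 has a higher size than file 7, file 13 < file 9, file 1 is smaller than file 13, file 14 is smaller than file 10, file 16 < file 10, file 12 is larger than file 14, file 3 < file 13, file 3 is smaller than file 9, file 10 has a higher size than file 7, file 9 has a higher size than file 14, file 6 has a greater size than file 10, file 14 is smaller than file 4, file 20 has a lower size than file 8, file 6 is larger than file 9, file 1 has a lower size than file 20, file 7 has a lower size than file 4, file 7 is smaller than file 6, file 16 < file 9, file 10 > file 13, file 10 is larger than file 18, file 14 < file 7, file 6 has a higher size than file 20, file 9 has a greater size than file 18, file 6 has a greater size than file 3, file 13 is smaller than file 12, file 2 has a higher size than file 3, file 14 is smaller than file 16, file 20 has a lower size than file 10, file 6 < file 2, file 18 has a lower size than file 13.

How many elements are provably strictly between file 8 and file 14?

2

Chaining upward from file 14 reaches: file 7, file 20, file 4, file 16, file 9, file 10, file 12, file 6, file 2.
Chaining downward from file 8 reaches: file 7, file 1, file 20.
Strictly between file 14 and file 8 are those in both lists: file 7, file 20 — 2 elements.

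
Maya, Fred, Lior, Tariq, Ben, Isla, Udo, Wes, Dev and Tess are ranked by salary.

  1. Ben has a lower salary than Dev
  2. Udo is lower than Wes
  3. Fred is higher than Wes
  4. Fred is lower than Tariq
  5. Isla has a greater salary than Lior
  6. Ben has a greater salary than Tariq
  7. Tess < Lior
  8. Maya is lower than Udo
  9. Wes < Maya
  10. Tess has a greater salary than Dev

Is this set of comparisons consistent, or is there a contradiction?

inconsistent

Chaining the given relations yields Maya < Udo < Wes, so Maya < Wes. But one relation states Wes < Maya. These cannot both hold.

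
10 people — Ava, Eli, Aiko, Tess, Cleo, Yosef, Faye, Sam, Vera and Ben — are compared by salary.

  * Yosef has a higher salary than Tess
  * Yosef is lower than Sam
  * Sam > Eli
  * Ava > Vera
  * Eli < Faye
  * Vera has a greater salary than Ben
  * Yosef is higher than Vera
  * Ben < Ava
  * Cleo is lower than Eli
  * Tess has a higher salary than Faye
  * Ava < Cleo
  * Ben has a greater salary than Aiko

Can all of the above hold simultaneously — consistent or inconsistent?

consistent

The single ordering Aiko < Ben < Vera < Ava < Cleo < Eli < Faye < Tess < Yosef < Sam satisfies every listed relation, so no contradiction arises.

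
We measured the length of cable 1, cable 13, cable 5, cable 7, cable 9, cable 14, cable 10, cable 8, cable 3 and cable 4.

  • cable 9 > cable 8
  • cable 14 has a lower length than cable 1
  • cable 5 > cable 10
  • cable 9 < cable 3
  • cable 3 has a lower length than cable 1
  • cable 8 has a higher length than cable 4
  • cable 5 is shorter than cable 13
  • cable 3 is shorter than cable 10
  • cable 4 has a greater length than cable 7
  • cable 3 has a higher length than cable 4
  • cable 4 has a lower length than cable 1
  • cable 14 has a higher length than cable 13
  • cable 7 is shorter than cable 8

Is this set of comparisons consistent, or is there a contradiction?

Every relation is compatible with cable 7 < cable 4 < cable 8 < cable 9 < cable 3 < cable 10 < cable 5 < cable 13 < cable 14 < cable 1; the set is consistent.

consistent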